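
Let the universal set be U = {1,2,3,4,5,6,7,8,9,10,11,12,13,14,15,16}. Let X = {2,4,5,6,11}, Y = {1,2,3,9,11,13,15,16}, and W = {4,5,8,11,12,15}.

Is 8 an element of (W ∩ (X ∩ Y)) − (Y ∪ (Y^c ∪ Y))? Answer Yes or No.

No

8 ∉ X and 8 ∉ Y, so 8 ∉ X ∩ Y
8 ∈ W and 8 ∉ (X ∩ Y), so 8 ∉ W ∩ (X ∩ Y)
8 ∉ Y, so 8 ∈ Y^c
8 ∈ Y^c and 8 ∉ Y, so 8 ∈ Y^c ∪ Y
8 ∉ Y and 8 ∈ (Y^c ∪ Y), so 8 ∈ Y ∪ (Y^c ∪ Y)
8 ∉ (W ∩ (X ∩ Y)) and 8 ∈ (Y ∪ (Y^c ∪ Y)), so 8 ∉ (W ∩ (X ∩ Y)) − (Y ∪ (Y^c ∪ Y))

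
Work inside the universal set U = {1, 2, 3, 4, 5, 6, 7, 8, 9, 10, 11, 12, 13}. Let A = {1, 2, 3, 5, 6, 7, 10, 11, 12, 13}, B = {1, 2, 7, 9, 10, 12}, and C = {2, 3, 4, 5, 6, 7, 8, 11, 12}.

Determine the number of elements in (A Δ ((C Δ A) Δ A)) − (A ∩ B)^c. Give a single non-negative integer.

C Δ A = {1, 4, 8, 10, 13}
(C Δ A) Δ A = {2, 3, 4, 5, 6, 7, 8, 11, 12}
A Δ ((C Δ A) Δ A) = {1, 4, 8, 10, 13}
A ∩ B = {1, 2, 7, 10, 12}
(A ∩ B)^c = {3, 4, 5, 6, 8, 9, 11, 13}
(A Δ ((C Δ A) Δ A)) − (A ∩ B)^c = {1, 10}
|(A Δ ((C Δ A) Δ A)) − (A ∩ B)^c| = 2

2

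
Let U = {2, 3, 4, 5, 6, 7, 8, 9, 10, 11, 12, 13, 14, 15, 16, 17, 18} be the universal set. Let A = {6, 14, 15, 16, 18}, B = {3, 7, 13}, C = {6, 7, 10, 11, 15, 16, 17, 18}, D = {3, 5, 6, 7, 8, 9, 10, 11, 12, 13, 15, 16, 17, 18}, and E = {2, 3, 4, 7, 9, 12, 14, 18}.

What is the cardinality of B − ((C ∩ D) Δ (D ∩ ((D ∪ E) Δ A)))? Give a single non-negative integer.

C ∩ D = {6, 7, 10, 11, 15, 16, 17, 18}
D ∪ E = {2, 3, 4, 5, 6, 7, 8, 9, 10, 11, 12, 13, 14, 15, 16, 17, 18}
(D ∪ E) Δ A = {2, 3, 4, 5, 7, 8, 9, 10, 11, 12, 13, 17}
D ∩ ((D ∪ E) Δ A) = {3, 5, 7, 8, 9, 10, 11, 12, 13, 17}
(C ∩ D) Δ (D ∩ ((D ∪ E) Δ A)) = {3, 5, 6, 8, 9, 12, 13, 15, 16, 18}
B − ((C ∩ D) Δ (D ∩ ((D ∪ E) Δ A))) = {7}
|B − ((C ∩ D) Δ (D ∩ ((D ∪ E) Δ A)))| = 1

1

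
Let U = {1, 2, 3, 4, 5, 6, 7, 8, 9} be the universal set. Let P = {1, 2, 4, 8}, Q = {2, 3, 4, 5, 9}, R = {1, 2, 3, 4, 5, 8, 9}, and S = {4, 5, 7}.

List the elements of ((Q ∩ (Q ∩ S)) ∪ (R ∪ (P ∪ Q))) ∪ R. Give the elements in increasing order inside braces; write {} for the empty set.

{1, 2, 3, 4, 5, 8, 9}

Q ∩ S = {4, 5}
Q ∩ (Q ∩ S) = {4, 5}
P ∪ Q = {1, 2, 3, 4, 5, 8, 9}
R ∪ (P ∪ Q) = {1, 2, 3, 4, 5, 8, 9}
(Q ∩ (Q ∩ S)) ∪ (R ∪ (P ∪ Q)) = {1, 2, 3, 4, 5, 8, 9}
((Q ∩ (Q ∩ S)) ∪ (R ∪ (P ∪ Q))) ∪ R = {1, 2, 3, 4, 5, 8, 9}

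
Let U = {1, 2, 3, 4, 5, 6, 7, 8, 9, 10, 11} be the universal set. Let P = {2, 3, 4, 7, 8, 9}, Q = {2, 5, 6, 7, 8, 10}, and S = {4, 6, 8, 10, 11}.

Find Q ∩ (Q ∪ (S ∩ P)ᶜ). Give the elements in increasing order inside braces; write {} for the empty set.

{2, 5, 6, 7, 8, 10}

S ∩ P = {4, 8}
(S ∩ P)ᶜ = {1, 2, 3, 5, 6, 7, 9, 10, 11}
Q ∪ (S ∩ P)ᶜ = {1, 2, 3, 5, 6, 7, 8, 9, 10, 11}
Q ∩ (Q ∪ (S ∩ P)ᶜ) = {2, 5, 6, 7, 8, 10}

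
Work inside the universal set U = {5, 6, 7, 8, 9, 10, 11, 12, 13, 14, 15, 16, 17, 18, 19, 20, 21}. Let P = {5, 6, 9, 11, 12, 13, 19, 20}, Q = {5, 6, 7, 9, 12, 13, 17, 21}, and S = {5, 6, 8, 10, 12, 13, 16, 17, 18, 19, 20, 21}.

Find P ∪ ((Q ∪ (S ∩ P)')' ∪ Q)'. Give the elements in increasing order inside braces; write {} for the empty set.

S ∩ P = {5, 6, 12, 13, 19, 20}
(S ∩ P)' = {7, 8, 9, 10, 11, 14, 15, 16, 17, 18, 21}
Q ∪ (S ∩ P)' = {5, 6, 7, 8, 9, 10, 11, 12, 13, 14, 15, 16, 17, 18, 21}
(Q ∪ (S ∩ P)')' = {19, 20}
(Q ∪ (S ∩ P)')' ∪ Q = {5, 6, 7, 9, 12, 13, 17, 19, 20, 21}
((Q ∪ (S ∩ P)')' ∪ Q)' = {8, 10, 11, 14, 15, 16, 18}
P ∪ ((Q ∪ (S ∩ P)')' ∪ Q)' = {5, 6, 8, 9, 10, 11, 12, 13, 14, 15, 16, 18, 19, 20}

{5, 6, 8, 9, 10, 11, 12, 13, 14, 15, 16, 18, 19, 20}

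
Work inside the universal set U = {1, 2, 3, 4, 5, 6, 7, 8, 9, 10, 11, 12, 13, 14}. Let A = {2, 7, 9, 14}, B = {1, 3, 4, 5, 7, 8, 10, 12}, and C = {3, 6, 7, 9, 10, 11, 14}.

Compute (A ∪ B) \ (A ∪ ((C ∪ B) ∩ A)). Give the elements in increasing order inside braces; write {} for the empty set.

{1, 3, 4, 5, 8, 10, 12}

A ∪ B = {1, 2, 3, 4, 5, 7, 8, 9, 10, 12, 14}
C ∪ B = {1, 3, 4, 5, 6, 7, 8, 9, 10, 11, 12, 14}
(C ∪ B) ∩ A = {7, 9, 14}
A ∪ ((C ∪ B) ∩ A) = {2, 7, 9, 14}
(A ∪ B) \ (A ∪ ((C ∪ B) ∩ A)) = {1, 3, 4, 5, 8, 10, 12}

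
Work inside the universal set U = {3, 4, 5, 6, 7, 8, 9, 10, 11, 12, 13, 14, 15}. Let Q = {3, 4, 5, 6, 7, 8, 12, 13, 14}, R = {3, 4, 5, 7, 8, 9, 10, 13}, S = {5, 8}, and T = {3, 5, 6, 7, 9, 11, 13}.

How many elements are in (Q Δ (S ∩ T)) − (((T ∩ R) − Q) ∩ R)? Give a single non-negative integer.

S ∩ T = {5}
Q Δ (S ∩ T) = {3, 4, 6, 7, 8, 12, 13, 14}
T ∩ R = {3, 5, 7, 9, 13}
(T ∩ R) − Q = {9}
((T ∩ R) − Q) ∩ R = {9}
(Q Δ (S ∩ T)) − (((T ∩ R) − Q) ∩ R) = {3, 4, 6, 7, 8, 12, 13, 14}
|(Q Δ (S ∩ T)) − (((T ∩ R) − Q) ∩ R)| = 8

8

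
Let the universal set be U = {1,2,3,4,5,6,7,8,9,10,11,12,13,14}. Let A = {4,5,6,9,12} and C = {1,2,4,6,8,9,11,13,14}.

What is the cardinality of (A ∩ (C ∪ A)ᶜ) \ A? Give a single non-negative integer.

0

C ∪ A = {1,2,4,5,6,8,9,11,12,13,14}
(C ∪ A)ᶜ = {3,7,10}
A ∩ (C ∪ A)ᶜ = {}
(A ∩ (C ∪ A)ᶜ) \ A = {}
|(A ∩ (C ∪ A)ᶜ) \ A| = 0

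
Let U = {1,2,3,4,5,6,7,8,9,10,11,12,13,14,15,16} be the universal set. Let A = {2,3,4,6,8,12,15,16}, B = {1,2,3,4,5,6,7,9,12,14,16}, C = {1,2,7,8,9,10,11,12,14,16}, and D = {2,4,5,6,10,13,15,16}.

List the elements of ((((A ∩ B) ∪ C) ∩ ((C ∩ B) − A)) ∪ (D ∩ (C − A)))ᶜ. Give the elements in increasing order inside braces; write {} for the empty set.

{2,3,4,5,6,8,11,12,13,15,16}

A ∩ B = {2,3,4,6,12,16}
(A ∩ B) ∪ C = {1,2,3,4,6,7,8,9,10,11,12,14,16}
C ∩ B = {1,2,7,9,12,14,16}
(C ∩ B) − A = {1,7,9,14}
((A ∩ B) ∪ C) ∩ ((C ∩ B) − A) = {1,7,9,14}
C − A = {1,7,9,10,11,14}
D ∩ (C − A) = {10}
(((A ∩ B) ∪ C) ∩ ((C ∩ B) − A)) ∪ (D ∩ (C − A)) = {1,7,9,10,14}
((((A ∩ B) ∪ C) ∩ ((C ∩ B) − A)) ∪ (D ∩ (C − A)))ᶜ = {2,3,4,5,6,8,11,12,13,15,16}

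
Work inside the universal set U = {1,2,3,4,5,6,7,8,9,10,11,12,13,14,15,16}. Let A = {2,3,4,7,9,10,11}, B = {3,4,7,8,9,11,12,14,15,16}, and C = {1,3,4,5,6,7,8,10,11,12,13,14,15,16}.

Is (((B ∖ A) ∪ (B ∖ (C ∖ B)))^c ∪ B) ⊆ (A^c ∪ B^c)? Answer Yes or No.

No

B ∖ A = {8,12,14,15,16}
C ∖ B = {1,5,6,10,13}
B ∖ (C ∖ B) = {3,4,7,8,9,11,12,14,15,16}
(B ∖ A) ∪ (B ∖ (C ∖ B)) = {3,4,7,8,9,11,12,14,15,16}
((B ∖ A) ∪ (B ∖ (C ∖ B)))^c = {1,2,5,6,10,13}
((B ∖ A) ∪ (B ∖ (C ∖ B)))^c ∪ B = {1,2,3,4,5,6,7,8,9,10,11,12,13,14,15,16}
A^c = {1,5,6,8,12,13,14,15,16}
B^c = {1,2,5,6,10,13}
A^c ∪ B^c = {1,2,5,6,8,10,12,13,14,15,16}
3 ∈ ((B ∖ A) ∪ (B ∖ (C ∖ B)))^c ∪ B but 3 ∉ A^c ∪ B^c, so the inclusion fails.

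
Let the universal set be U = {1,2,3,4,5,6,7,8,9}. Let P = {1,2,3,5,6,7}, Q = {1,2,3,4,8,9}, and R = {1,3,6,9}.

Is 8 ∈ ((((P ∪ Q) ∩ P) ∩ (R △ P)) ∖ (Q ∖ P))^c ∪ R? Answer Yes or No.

Yes

8 ∉ P and 8 ∈ Q, so 8 ∈ P ∪ Q
8 ∈ (P ∪ Q) and 8 ∉ P, so 8 ∉ (P ∪ Q) ∩ P
8 ∉ R and 8 ∉ P, so 8 ∉ R △ P
8 ∉ ((P ∪ Q) ∩ P) and 8 ∉ (R △ P), so 8 ∉ ((P ∪ Q) ∩ P) ∩ (R △ P)
8 ∈ Q and 8 ∉ P, so 8 ∈ Q ∖ P
8 ∉ (((P ∪ Q) ∩ P) ∩ (R △ P)) and 8 ∈ (Q ∖ P), so 8 ∉ (((P ∪ Q) ∩ P) ∩ (R △ P)) ∖ (Q ∖ P)
8 ∈ ((((P ∪ Q) ∩ P) ∩ (R △ P)) ∖ (Q ∖ P))^c since 8 ∉ ((((P ∪ Q) ∩ P) ∩ (R △ P)) ∖ (Q ∖ P))
8 ∈ ((((P ∪ Q) ∩ P) ∩ (R △ P)) ∖ (Q ∖ P))^c and 8 ∉ R, so 8 ∈ ((((P ∪ Q) ∩ P) ∩ (R △ P)) ∖ (Q ∖ P))^c ∪ R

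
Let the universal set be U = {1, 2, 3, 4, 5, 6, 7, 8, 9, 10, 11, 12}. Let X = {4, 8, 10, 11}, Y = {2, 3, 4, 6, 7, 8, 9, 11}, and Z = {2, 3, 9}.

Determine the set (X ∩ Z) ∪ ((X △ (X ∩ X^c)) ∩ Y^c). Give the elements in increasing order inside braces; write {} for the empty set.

{10}

X ∩ Z = {}
X^c = {1, 2, 3, 5, 6, 7, 9, 12}
X ∩ X^c = {}
X △ (X ∩ X^c) = {4, 8, 10, 11}
Y^c = {1, 5, 10, 12}
(X △ (X ∩ X^c)) ∩ Y^c = {10}
(X ∩ Z) ∪ ((X △ (X ∩ X^c)) ∩ Y^c) = {10}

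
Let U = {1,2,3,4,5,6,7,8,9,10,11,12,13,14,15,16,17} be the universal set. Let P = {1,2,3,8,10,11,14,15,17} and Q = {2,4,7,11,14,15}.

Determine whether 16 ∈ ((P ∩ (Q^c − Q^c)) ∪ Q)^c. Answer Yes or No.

Yes

16 ∉ Q, so 16 ∈ Q^c
16 ∉ Q, so 16 ∈ Q^c
16 ∈ Q^c and 16 ∈ Q^c, so 16 ∉ Q^c − Q^c
16 ∉ P and 16 ∉ (Q^c − Q^c), so 16 ∉ P ∩ (Q^c − Q^c)
16 ∉ (P ∩ (Q^c − Q^c)) and 16 ∉ Q, so 16 ∉ (P ∩ (Q^c − Q^c)) ∪ Q
16 ∈ ((P ∩ (Q^c − Q^c)) ∪ Q)^c since 16 ∉ ((P ∩ (Q^c − Q^c)) ∪ Q)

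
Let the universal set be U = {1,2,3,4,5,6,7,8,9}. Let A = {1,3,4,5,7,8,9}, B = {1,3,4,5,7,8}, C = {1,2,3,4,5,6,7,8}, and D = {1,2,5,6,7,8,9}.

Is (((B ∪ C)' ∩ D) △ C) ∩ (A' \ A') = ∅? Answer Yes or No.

B ∪ C = {1,2,3,4,5,6,7,8}
(B ∪ C)' = {9}
(B ∪ C)' ∩ D = {9}
((B ∪ C)' ∩ D) △ C = {1,2,3,4,5,6,7,8,9}
A' = {2,6}
A' \ A' = {}
{1,2,3,4,5,6,7,8,9} and {} share no elements.

Yes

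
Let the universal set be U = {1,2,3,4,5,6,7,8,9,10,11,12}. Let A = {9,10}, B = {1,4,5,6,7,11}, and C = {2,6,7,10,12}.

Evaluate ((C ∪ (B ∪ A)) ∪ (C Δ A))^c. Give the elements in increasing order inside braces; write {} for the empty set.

B ∪ A = {1,4,5,6,7,9,10,11}
C ∪ (B ∪ A) = {1,2,4,5,6,7,9,10,11,12}
C Δ A = {2,6,7,9,12}
(C ∪ (B ∪ A)) ∪ (C Δ A) = {1,2,4,5,6,7,9,10,11,12}
((C ∪ (B ∪ A)) ∪ (C Δ A))^c = {3,8}

{3,8}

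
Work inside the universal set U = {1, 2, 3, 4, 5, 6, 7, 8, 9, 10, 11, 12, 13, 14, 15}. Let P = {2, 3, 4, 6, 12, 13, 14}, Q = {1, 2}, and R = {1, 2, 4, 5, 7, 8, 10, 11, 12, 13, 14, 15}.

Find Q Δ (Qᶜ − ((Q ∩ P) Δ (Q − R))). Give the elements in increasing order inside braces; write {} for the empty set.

Qᶜ = {3, 4, 5, 6, 7, 8, 9, 10, 11, 12, 13, 14, 15}
Q ∩ P = {2}
Q − R = {}
(Q ∩ P) Δ (Q − R) = {2}
Qᶜ − ((Q ∩ P) Δ (Q − R)) = {3, 4, 5, 6, 7, 8, 9, 10, 11, 12, 13, 14, 15}
Q Δ (Qᶜ − ((Q ∩ P) Δ (Q − R))) = {1, 2, 3, 4, 5, 6, 7, 8, 9, 10, 11, 12, 13, 14, 15}

{1, 2, 3, 4, 5, 6, 7, 8, 9, 10, 11, 12, 13, 14, 15}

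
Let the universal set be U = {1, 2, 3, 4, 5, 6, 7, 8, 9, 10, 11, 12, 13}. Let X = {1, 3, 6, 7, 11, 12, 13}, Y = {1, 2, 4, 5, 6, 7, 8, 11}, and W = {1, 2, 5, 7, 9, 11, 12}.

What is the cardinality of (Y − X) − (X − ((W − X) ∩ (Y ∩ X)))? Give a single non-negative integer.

4

Y − X = {2, 4, 5, 8}
W − X = {2, 5, 9}
Y ∩ X = {1, 6, 7, 11}
(W − X) ∩ (Y ∩ X) = {}
X − ((W − X) ∩ (Y ∩ X)) = {1, 3, 6, 7, 11, 12, 13}
(Y − X) − (X − ((W − X) ∩ (Y ∩ X))) = {2, 4, 5, 8}
|(Y − X) − (X − ((W − X) ∩ (Y ∩ X)))| = 4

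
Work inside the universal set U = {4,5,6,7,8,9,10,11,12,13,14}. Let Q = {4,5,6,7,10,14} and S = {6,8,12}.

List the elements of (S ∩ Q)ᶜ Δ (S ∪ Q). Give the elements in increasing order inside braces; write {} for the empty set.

{6,9,11,13}

S ∩ Q = {6}
(S ∩ Q)ᶜ = {4,5,7,8,9,10,11,12,13,14}
S ∪ Q = {4,5,6,7,8,10,12,14}
(S ∩ Q)ᶜ Δ (S ∪ Q) = {6,9,11,13}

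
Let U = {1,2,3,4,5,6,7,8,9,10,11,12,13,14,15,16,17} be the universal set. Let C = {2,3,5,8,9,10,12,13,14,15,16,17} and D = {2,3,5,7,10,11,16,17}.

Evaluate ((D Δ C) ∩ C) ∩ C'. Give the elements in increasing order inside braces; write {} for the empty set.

{}

D Δ C = {7,8,9,11,12,13,14,15}
(D Δ C) ∩ C = {8,9,12,13,14,15}
C' = {1,4,6,7,11}
((D Δ C) ∩ C) ∩ C' = {}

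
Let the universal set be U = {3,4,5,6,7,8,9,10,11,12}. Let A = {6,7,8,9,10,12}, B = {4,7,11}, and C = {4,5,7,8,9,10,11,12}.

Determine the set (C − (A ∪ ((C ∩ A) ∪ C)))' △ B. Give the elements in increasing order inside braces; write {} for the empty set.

C ∩ A = {7,8,9,10,12}
(C ∩ A) ∪ C = {4,5,7,8,9,10,11,12}
A ∪ ((C ∩ A) ∪ C) = {4,5,6,7,8,9,10,11,12}
C − (A ∪ ((C ∩ A) ∪ C)) = {}
(C − (A ∪ ((C ∩ A) ∪ C)))' = {3,4,5,6,7,8,9,10,11,12}
(C − (A ∪ ((C ∩ A) ∪ C)))' △ B = {3,5,6,8,9,10,12}

{3,5,6,8,9,10,12}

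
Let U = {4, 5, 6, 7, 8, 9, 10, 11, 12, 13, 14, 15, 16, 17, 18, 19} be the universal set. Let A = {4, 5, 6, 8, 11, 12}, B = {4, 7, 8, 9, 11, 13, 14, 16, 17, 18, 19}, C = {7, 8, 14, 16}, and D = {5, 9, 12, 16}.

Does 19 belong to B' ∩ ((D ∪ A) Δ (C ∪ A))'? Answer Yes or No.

No

19 ∈ B, so 19 ∉ B'
19 ∉ D and 19 ∉ A, so 19 ∉ D ∪ A
19 ∉ C and 19 ∉ A, so 19 ∉ C ∪ A
19 ∉ (D ∪ A) and 19 ∉ (C ∪ A), so 19 ∉ (D ∪ A) Δ (C ∪ A)
19 ∈ ((D ∪ A) Δ (C ∪ A))' since 19 ∉ ((D ∪ A) Δ (C ∪ A))
19 ∉ B' and 19 ∈ ((D ∪ A) Δ (C ∪ A))', so 19 ∉ B' ∩ ((D ∪ A) Δ (C ∪ A))'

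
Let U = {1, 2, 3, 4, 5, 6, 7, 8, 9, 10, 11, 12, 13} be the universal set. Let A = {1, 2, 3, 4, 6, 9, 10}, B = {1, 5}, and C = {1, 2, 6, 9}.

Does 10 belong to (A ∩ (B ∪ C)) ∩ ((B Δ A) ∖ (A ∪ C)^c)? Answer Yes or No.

10 ∉ B and 10 ∉ C, so 10 ∉ B ∪ C
10 ∈ A and 10 ∉ (B ∪ C), so 10 ∉ A ∩ (B ∪ C)
10 ∉ B and 10 ∈ A, so 10 ∈ B Δ A
10 ∈ A and 10 ∉ C, so 10 ∈ A ∪ C
10 ∉ (A ∪ C)^c since 10 ∈ (A ∪ C)
10 ∈ (B Δ A) and 10 ∉ (A ∪ C)^c, so 10 ∈ (B Δ A) ∖ (A ∪ C)^c
10 ∉ (A ∩ (B ∪ C)) and 10 ∈ ((B Δ A) ∖ (A ∪ C)^c), so 10 ∉ (A ∩ (B ∪ C)) ∩ ((B Δ A) ∖ (A ∪ C)^c)

No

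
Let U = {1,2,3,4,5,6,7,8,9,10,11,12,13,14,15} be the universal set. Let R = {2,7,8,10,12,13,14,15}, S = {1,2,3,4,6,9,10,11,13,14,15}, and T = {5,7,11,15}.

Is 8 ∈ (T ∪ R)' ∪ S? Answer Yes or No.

No

8 ∉ T and 8 ∈ R, so 8 ∈ T ∪ R
8 ∉ (T ∪ R)' since 8 ∈ (T ∪ R)
8 ∉ (T ∪ R)' and 8 ∉ S, so 8 ∉ (T ∪ R)' ∪ S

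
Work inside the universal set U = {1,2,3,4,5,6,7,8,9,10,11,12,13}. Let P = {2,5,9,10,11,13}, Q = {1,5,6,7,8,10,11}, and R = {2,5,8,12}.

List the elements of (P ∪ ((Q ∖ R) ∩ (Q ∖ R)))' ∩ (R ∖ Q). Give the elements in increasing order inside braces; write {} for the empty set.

{12}

Q ∖ R = {1,6,7,10,11}
(Q ∖ R) ∩ (Q ∖ R) = {1,6,7,10,11}
P ∪ ((Q ∖ R) ∩ (Q ∖ R)) = {1,2,5,6,7,9,10,11,13}
(P ∪ ((Q ∖ R) ∩ (Q ∖ R)))' = {3,4,8,12}
R ∖ Q = {2,12}
(P ∪ ((Q ∖ R) ∩ (Q ∖ R)))' ∩ (R ∖ Q) = {12}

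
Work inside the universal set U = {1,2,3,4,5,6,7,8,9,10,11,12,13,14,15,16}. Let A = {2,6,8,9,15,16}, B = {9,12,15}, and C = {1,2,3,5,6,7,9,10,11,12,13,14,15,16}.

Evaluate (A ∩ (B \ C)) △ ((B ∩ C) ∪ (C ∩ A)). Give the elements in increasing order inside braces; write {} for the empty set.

B \ C = {}
A ∩ (B \ C) = {}
B ∩ C = {9,12,15}
C ∩ A = {2,6,9,15,16}
(B ∩ C) ∪ (C ∩ A) = {2,6,9,12,15,16}
(A ∩ (B \ C)) △ ((B ∩ C) ∪ (C ∩ A)) = {2,6,9,12,15,16}

{2,6,9,12,15,16}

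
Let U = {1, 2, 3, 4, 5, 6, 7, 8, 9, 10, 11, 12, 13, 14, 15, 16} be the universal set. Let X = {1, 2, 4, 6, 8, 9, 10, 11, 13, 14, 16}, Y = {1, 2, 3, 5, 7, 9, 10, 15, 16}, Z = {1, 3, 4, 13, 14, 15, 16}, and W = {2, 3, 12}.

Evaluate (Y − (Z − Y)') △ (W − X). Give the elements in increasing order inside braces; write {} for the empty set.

Z − Y = {4, 13, 14}
(Z − Y)' = {1, 2, 3, 5, 6, 7, 8, 9, 10, 11, 12, 15, 16}
Y − (Z − Y)' = {}
W − X = {3, 12}
(Y − (Z − Y)') △ (W − X) = {3, 12}

{3, 12}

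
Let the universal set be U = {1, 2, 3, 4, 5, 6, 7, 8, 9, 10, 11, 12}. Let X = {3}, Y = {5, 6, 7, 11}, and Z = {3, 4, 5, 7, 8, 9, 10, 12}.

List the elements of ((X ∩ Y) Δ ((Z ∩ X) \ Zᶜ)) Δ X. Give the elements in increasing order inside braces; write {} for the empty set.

X ∩ Y = {}
Z ∩ X = {3}
Zᶜ = {1, 2, 6, 11}
(Z ∩ X) \ Zᶜ = {3}
(X ∩ Y) Δ ((Z ∩ X) \ Zᶜ) = {3}
((X ∩ Y) Δ ((Z ∩ X) \ Zᶜ)) Δ X = {}

{}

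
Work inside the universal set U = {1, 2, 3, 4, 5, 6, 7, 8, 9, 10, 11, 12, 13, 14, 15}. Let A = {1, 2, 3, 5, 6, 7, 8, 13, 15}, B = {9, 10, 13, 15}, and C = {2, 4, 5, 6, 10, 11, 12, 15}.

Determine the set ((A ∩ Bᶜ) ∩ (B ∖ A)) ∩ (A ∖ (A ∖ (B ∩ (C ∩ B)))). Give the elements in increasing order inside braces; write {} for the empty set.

{}

Bᶜ = {1, 2, 3, 4, 5, 6, 7, 8, 11, 12, 14}
A ∩ Bᶜ = {1, 2, 3, 5, 6, 7, 8}
B ∖ A = {9, 10}
(A ∩ Bᶜ) ∩ (B ∖ A) = {}
C ∩ B = {10, 15}
B ∩ (C ∩ B) = {10, 15}
A ∖ (B ∩ (C ∩ B)) = {1, 2, 3, 5, 6, 7, 8, 13}
A ∖ (A ∖ (B ∩ (C ∩ B))) = {15}
((A ∩ Bᶜ) ∩ (B ∖ A)) ∩ (A ∖ (A ∖ (B ∩ (C ∩ B)))) = {}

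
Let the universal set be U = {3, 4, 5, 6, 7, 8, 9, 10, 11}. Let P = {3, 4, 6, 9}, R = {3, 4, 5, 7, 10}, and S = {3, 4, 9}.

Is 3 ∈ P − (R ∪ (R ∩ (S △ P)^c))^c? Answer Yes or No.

Yes

3 ∈ S and 3 ∈ P, so 3 ∉ S △ P
3 ∈ (S △ P)^c since 3 ∉ (S △ P)
3 ∈ R and 3 ∈ (S △ P)^c, so 3 ∈ R ∩ (S △ P)^c
3 ∈ R and 3 ∈ (R ∩ (S △ P)^c), so 3 ∈ R ∪ (R ∩ (S △ P)^c)
3 ∉ (R ∪ (R ∩ (S △ P)^c))^c since 3 ∈ (R ∪ (R ∩ (S △ P)^c))
3 ∈ P and 3 ∉ (R ∪ (R ∩ (S △ P)^c))^c, so 3 ∈ P − (R ∪ (R ∩ (S △ P)^c))^c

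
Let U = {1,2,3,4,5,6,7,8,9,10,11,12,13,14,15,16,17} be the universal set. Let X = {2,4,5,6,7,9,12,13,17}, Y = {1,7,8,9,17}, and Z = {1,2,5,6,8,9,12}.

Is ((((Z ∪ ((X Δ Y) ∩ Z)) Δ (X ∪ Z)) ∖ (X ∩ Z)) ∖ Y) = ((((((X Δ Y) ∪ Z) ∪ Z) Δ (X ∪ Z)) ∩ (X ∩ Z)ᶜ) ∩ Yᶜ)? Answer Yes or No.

No

X Δ Y = {1,2,4,5,6,8,12,13}
(X Δ Y) ∩ Z = {1,2,5,6,8,12}
Z ∪ ((X Δ Y) ∩ Z) = {1,2,5,6,8,9,12}
X ∪ Z = {1,2,4,5,6,7,8,9,12,13,17}
(Z ∪ ((X Δ Y) ∩ Z)) Δ (X ∪ Z) = {4,7,13,17}
X ∩ Z = {2,5,6,9,12}
((Z ∪ ((X Δ Y) ∩ Z)) Δ (X ∪ Z)) ∖ (X ∩ Z) = {4,7,13,17}
(((Z ∪ ((X Δ Y) ∩ Z)) Δ (X ∪ Z)) ∖ (X ∩ Z)) ∖ Y = {4,13}
(X Δ Y) ∪ Z = {1,2,4,5,6,8,9,12,13}
((X Δ Y) ∪ Z) ∪ Z = {1,2,4,5,6,8,9,12,13}
(((X Δ Y) ∪ Z) ∪ Z) Δ (X ∪ Z) = {7,17}
(X ∩ Z)ᶜ = {1,3,4,7,8,10,11,13,14,15,16,17}
((((X Δ Y) ∪ Z) ∪ Z) Δ (X ∪ Z)) ∩ (X ∩ Z)ᶜ = {7,17}
Yᶜ = {2,3,4,5,6,10,11,12,13,14,15,16}
(((((X Δ Y) ∪ Z) ∪ Z) Δ (X ∪ Z)) ∩ (X ∩ Z)ᶜ) ∩ Yᶜ = {}
4 ∈ (((Z ∪ ((X Δ Y) ∩ Z)) Δ (X ∪ Z)) ∖ (X ∩ Z)) ∖ Y but 4 ∉ (((((X Δ Y) ∪ Z) ∪ Z) Δ (X ∪ Z)) ∩ (X ∩ Z)ᶜ) ∩ Yᶜ, so they differ.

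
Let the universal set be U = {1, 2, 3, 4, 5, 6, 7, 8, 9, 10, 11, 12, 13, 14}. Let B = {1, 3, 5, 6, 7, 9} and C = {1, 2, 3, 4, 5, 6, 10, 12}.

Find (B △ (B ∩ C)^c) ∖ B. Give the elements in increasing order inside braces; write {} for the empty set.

B ∩ C = {1, 3, 5, 6}
(B ∩ C)^c = {2, 4, 7, 8, 9, 10, 11, 12, 13, 14}
B △ (B ∩ C)^c = {1, 2, 3, 4, 5, 6, 8, 10, 11, 12, 13, 14}
(B △ (B ∩ C)^c) ∖ B = {2, 4, 8, 10, 11, 12, 13, 14}

{2, 4, 8, 10, 11, 12, 13, 14}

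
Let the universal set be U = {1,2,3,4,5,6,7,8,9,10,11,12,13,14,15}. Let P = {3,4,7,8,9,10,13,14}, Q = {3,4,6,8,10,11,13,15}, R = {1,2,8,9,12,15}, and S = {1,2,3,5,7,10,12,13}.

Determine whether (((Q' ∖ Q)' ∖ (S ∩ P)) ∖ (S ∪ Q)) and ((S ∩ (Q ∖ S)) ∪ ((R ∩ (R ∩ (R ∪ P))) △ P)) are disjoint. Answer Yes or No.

Yes

Q' = {1,2,5,7,9,12,14}
Q' ∖ Q = {1,2,5,7,9,12,14}
(Q' ∖ Q)' = {3,4,6,8,10,11,13,15}
S ∩ P = {3,7,10,13}
(Q' ∖ Q)' ∖ (S ∩ P) = {4,6,8,11,15}
S ∪ Q = {1,2,3,4,5,6,7,8,10,11,12,13,15}
((Q' ∖ Q)' ∖ (S ∩ P)) ∖ (S ∪ Q) = {}
Q ∖ S = {4,6,8,11,15}
S ∩ (Q ∖ S) = {}
R ∪ P = {1,2,3,4,7,8,9,10,12,13,14,15}
R ∩ (R ∪ P) = {1,2,8,9,12,15}
R ∩ (R ∩ (R ∪ P)) = {1,2,8,9,12,15}
(R ∩ (R ∩ (R ∪ P))) △ P = {1,2,3,4,7,10,12,13,14,15}
(S ∩ (Q ∖ S)) ∪ ((R ∩ (R ∩ (R ∪ P))) △ P) = {1,2,3,4,7,10,12,13,14,15}
{} and {1,2,3,4,7,10,12,13,14,15} share no elements.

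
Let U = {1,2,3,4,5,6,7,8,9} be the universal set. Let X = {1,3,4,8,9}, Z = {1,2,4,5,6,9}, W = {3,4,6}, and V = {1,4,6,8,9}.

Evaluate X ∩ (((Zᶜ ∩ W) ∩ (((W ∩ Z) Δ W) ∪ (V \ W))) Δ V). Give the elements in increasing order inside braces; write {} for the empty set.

Zᶜ = {3,7,8}
Zᶜ ∩ W = {3}
W ∩ Z = {4,6}
(W ∩ Z) Δ W = {3}
V \ W = {1,8,9}
((W ∩ Z) Δ W) ∪ (V \ W) = {1,3,8,9}
(Zᶜ ∩ W) ∩ (((W ∩ Z) Δ W) ∪ (V \ W)) = {3}
((Zᶜ ∩ W) ∩ (((W ∩ Z) Δ W) ∪ (V \ W))) Δ V = {1,3,4,6,8,9}
X ∩ (((Zᶜ ∩ W) ∩ (((W ∩ Z) Δ W) ∪ (V \ W))) Δ V) = {1,3,4,8,9}

{1,3,4,8,9}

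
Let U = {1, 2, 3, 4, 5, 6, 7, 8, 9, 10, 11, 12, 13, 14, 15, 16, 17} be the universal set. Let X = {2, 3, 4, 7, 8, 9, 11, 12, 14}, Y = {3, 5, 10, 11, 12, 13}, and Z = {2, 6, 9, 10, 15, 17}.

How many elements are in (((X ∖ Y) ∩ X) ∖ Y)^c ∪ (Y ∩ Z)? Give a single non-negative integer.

11

X ∖ Y = {2, 4, 7, 8, 9, 14}
(X ∖ Y) ∩ X = {2, 4, 7, 8, 9, 14}
((X ∖ Y) ∩ X) ∖ Y = {2, 4, 7, 8, 9, 14}
(((X ∖ Y) ∩ X) ∖ Y)^c = {1, 3, 5, 6, 10, 11, 12, 13, 15, 16, 17}
Y ∩ Z = {10}
(((X ∖ Y) ∩ X) ∖ Y)^c ∪ (Y ∩ Z) = {1, 3, 5, 6, 10, 11, 12, 13, 15, 16, 17}
|(((X ∖ Y) ∩ X) ∖ Y)^c ∪ (Y ∩ Z)| = 11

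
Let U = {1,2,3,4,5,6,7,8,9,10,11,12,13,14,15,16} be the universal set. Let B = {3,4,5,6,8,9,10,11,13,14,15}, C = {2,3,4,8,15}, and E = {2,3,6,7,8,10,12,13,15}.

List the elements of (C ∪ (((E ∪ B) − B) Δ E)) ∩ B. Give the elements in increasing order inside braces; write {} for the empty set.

E ∪ B = {2,3,4,5,6,7,8,9,10,11,12,13,14,15}
(E ∪ B) − B = {2,7,12}
((E ∪ B) − B) Δ E = {3,6,8,10,13,15}
C ∪ (((E ∪ B) − B) Δ E) = {2,3,4,6,8,10,13,15}
(C ∪ (((E ∪ B) − B) Δ E)) ∩ B = {3,4,6,8,10,13,15}

{3,4,6,8,10,13,15}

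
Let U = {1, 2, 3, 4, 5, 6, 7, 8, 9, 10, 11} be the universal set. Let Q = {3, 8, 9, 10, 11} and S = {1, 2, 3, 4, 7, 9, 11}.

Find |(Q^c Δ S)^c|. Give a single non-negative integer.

6

Q^c = {1, 2, 4, 5, 6, 7}
Q^c Δ S = {3, 5, 6, 9, 11}
(Q^c Δ S)^c = {1, 2, 4, 7, 8, 10}
|(Q^c Δ S)^c| = 6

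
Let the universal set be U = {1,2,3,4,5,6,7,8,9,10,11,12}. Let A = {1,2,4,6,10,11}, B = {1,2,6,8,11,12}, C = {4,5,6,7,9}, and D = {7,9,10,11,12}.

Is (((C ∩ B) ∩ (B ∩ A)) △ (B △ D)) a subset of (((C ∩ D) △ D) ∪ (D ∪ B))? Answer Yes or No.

C ∩ B = {6}
B ∩ A = {1,2,6,11}
(C ∩ B) ∩ (B ∩ A) = {6}
B △ D = {1,2,6,7,8,9,10}
((C ∩ B) ∩ (B ∩ A)) △ (B △ D) = {1,2,7,8,9,10}
C ∩ D = {7,9}
(C ∩ D) △ D = {10,11,12}
D ∪ B = {1,2,6,7,8,9,10,11,12}
((C ∩ D) △ D) ∪ (D ∪ B) = {1,2,6,7,8,9,10,11,12}
Every element of {1,2,7,8,9,10} is in {1,2,6,7,8,9,10,11,12}, so ((C ∩ B) ∩ (B ∩ A)) △ (B △ D) ⊆ ((C ∩ D) △ D) ∪ (D ∪ B).

Yes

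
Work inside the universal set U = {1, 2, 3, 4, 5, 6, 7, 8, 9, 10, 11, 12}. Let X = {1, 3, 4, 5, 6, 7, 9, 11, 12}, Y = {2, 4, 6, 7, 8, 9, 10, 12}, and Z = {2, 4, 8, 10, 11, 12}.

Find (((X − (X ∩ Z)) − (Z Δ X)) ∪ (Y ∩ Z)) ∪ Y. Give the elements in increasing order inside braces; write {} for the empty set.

X ∩ Z = {4, 11, 12}
X − (X ∩ Z) = {1, 3, 5, 6, 7, 9}
Z Δ X = {1, 2, 3, 5, 6, 7, 8, 9, 10}
(X − (X ∩ Z)) − (Z Δ X) = {}
Y ∩ Z = {2, 4, 8, 10, 12}
((X − (X ∩ Z)) − (Z Δ X)) ∪ (Y ∩ Z) = {2, 4, 8, 10, 12}
(((X − (X ∩ Z)) − (Z Δ X)) ∪ (Y ∩ Z)) ∪ Y = {2, 4, 6, 7, 8, 9, 10, 12}

{2, 4, 6, 7, 8, 9, 10, 12}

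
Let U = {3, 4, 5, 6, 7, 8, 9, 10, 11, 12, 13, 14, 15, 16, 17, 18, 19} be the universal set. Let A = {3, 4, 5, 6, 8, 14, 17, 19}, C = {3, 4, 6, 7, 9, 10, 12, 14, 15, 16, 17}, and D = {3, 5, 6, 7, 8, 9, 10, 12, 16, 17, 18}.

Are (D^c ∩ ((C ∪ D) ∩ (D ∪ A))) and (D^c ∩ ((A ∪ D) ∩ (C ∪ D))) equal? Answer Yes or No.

Yes

D^c = {4, 11, 13, 14, 15, 19}
C ∪ D = {3, 4, 5, 6, 7, 8, 9, 10, 12, 14, 15, 16, 17, 18}
D ∪ A = {3, 4, 5, 6, 7, 8, 9, 10, 12, 14, 16, 17, 18, 19}
(C ∪ D) ∩ (D ∪ A) = {3, 4, 5, 6, 7, 8, 9, 10, 12, 14, 16, 17, 18}
D^c ∩ ((C ∪ D) ∩ (D ∪ A)) = {4, 14}
A ∪ D = {3, 4, 5, 6, 7, 8, 9, 10, 12, 14, 16, 17, 18, 19}
(A ∪ D) ∩ (C ∪ D) = {3, 4, 5, 6, 7, 8, 9, 10, 12, 14, 16, 17, 18}
D^c ∩ ((A ∪ D) ∩ (C ∪ D)) = {4, 14}
Both equal {4, 14}, so D^c ∩ ((C ∪ D) ∩ (D ∪ A)) = D^c ∩ ((A ∪ D) ∩ (C ∪ D)).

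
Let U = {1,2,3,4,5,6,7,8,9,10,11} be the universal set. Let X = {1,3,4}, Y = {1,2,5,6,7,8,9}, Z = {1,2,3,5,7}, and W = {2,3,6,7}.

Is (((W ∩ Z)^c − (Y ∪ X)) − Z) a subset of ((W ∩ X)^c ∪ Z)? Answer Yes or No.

W ∩ Z = {2,3,7}
(W ∩ Z)^c = {1,4,5,6,8,9,10,11}
Y ∪ X = {1,2,3,4,5,6,7,8,9}
(W ∩ Z)^c − (Y ∪ X) = {10,11}
((W ∩ Z)^c − (Y ∪ X)) − Z = {10,11}
W ∩ X = {3}
(W ∩ X)^c = {1,2,4,5,6,7,8,9,10,11}
(W ∩ X)^c ∪ Z = {1,2,3,4,5,6,7,8,9,10,11}
Every element of {10,11} is in {1,2,3,4,5,6,7,8,9,10,11}, so ((W ∩ Z)^c − (Y ∪ X)) − Z ⊆ (W ∩ X)^c ∪ Z.

Yes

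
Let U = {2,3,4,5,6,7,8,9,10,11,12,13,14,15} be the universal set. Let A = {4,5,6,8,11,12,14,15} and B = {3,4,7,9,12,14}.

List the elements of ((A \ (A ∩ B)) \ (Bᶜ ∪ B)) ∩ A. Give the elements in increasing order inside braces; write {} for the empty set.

A ∩ B = {4,12,14}
A \ (A ∩ B) = {5,6,8,11,15}
Bᶜ = {2,5,6,8,10,11,13,15}
Bᶜ ∪ B = {2,3,4,5,6,7,8,9,10,11,12,13,14,15}
(A \ (A ∩ B)) \ (Bᶜ ∪ B) = {}
((A \ (A ∩ B)) \ (Bᶜ ∪ B)) ∩ A = {}

{}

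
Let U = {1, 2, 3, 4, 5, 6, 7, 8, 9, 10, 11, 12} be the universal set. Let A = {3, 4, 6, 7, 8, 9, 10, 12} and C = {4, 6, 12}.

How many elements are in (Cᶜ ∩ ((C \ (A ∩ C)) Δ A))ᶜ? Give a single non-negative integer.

Cᶜ = {1, 2, 3, 5, 7, 8, 9, 10, 11}
A ∩ C = {4, 6, 12}
C \ (A ∩ C) = {}
(C \ (A ∩ C)) Δ A = {3, 4, 6, 7, 8, 9, 10, 12}
Cᶜ ∩ ((C \ (A ∩ C)) Δ A) = {3, 7, 8, 9, 10}
(Cᶜ ∩ ((C \ (A ∩ C)) Δ A))ᶜ = {1, 2, 4, 5, 6, 11, 12}
|(Cᶜ ∩ ((C \ (A ∩ C)) Δ A))ᶜ| = 7

7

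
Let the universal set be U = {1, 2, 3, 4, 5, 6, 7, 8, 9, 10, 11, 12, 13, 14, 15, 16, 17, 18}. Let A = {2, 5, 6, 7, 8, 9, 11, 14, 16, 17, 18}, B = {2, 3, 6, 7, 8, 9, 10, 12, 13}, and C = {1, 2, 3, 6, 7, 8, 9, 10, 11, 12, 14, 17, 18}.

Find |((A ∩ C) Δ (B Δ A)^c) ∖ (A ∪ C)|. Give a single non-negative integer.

2

A ∩ C = {2, 6, 7, 8, 9, 11, 14, 17, 18}
B Δ A = {3, 5, 10, 11, 12, 13, 14, 16, 17, 18}
(B Δ A)^c = {1, 2, 4, 6, 7, 8, 9, 15}
(A ∩ C) Δ (B Δ A)^c = {1, 4, 11, 14, 15, 17, 18}
A ∪ C = {1, 2, 3, 5, 6, 7, 8, 9, 10, 11, 12, 14, 16, 17, 18}
((A ∩ C) Δ (B Δ A)^c) ∖ (A ∪ C) = {4, 15}
|((A ∩ C) Δ (B Δ A)^c) ∖ (A ∪ C)| = 2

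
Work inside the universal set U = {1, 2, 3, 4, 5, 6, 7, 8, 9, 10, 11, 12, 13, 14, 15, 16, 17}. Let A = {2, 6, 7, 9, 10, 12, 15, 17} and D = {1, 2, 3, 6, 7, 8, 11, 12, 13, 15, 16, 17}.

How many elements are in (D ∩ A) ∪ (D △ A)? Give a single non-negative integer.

D ∩ A = {2, 6, 7, 12, 15, 17}
D △ A = {1, 3, 8, 9, 10, 11, 13, 16}
(D ∩ A) ∪ (D △ A) = {1, 2, 3, 6, 7, 8, 9, 10, 11, 12, 13, 15, 16, 17}
|(D ∩ A) ∪ (D △ A)| = 14

14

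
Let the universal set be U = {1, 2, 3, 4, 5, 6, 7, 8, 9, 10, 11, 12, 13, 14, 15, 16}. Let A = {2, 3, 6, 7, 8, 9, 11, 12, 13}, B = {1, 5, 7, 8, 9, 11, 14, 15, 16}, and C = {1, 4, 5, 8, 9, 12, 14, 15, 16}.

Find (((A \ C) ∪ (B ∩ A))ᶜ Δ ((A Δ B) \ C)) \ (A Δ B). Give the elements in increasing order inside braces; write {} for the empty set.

A \ C = {2, 3, 6, 7, 11, 13}
B ∩ A = {7, 8, 9, 11}
(A \ C) ∪ (B ∩ A) = {2, 3, 6, 7, 8, 9, 11, 13}
((A \ C) ∪ (B ∩ A))ᶜ = {1, 4, 5, 10, 12, 14, 15, 16}
A Δ B = {1, 2, 3, 5, 6, 12, 13, 14, 15, 16}
(A Δ B) \ C = {2, 3, 6, 13}
((A \ C) ∪ (B ∩ A))ᶜ Δ ((A Δ B) \ C) = {1, 2, 3, 4, 5, 6, 10, 12, 13, 14, 15, 16}
(((A \ C) ∪ (B ∩ A))ᶜ Δ ((A Δ B) \ C)) \ (A Δ B) = {4, 10}

{4, 10}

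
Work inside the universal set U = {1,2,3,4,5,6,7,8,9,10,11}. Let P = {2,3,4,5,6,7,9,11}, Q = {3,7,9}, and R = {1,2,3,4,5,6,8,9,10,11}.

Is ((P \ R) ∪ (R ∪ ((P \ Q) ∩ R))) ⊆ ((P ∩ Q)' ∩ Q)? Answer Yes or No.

P \ R = {7}
P \ Q = {2,4,5,6,11}
(P \ Q) ∩ R = {2,4,5,6,11}
R ∪ ((P \ Q) ∩ R) = {1,2,3,4,5,6,8,9,10,11}
(P \ R) ∪ (R ∪ ((P \ Q) ∩ R)) = {1,2,3,4,5,6,7,8,9,10,11}
P ∩ Q = {3,7,9}
(P ∩ Q)' = {1,2,4,5,6,8,10,11}
(P ∩ Q)' ∩ Q = {}
1 ∈ (P \ R) ∪ (R ∪ ((P \ Q) ∩ R)) but 1 ∉ (P ∩ Q)' ∩ Q, so the inclusion fails.

No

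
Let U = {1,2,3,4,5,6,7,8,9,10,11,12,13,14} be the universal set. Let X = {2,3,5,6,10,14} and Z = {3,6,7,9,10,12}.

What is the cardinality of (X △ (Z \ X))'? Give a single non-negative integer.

Z \ X = {7,9,12}
X △ (Z \ X) = {2,3,5,6,7,9,10,12,14}
(X △ (Z \ X))' = {1,4,8,11,13}
|(X △ (Z \ X))'| = 5

5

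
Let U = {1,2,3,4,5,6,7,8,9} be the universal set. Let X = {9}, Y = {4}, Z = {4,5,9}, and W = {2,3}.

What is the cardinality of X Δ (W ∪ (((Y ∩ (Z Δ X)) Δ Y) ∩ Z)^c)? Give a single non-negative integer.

8

Z Δ X = {4,5}
Y ∩ (Z Δ X) = {4}
(Y ∩ (Z Δ X)) Δ Y = {}
((Y ∩ (Z Δ X)) Δ Y) ∩ Z = {}
(((Y ∩ (Z Δ X)) Δ Y) ∩ Z)^c = {1,2,3,4,5,6,7,8,9}
W ∪ (((Y ∩ (Z Δ X)) Δ Y) ∩ Z)^c = {1,2,3,4,5,6,7,8,9}
X Δ (W ∪ (((Y ∩ (Z Δ X)) Δ Y) ∩ Z)^c) = {1,2,3,4,5,6,7,8}
|X Δ (W ∪ (((Y ∩ (Z Δ X)) Δ Y) ∩ Z)^c)| = 8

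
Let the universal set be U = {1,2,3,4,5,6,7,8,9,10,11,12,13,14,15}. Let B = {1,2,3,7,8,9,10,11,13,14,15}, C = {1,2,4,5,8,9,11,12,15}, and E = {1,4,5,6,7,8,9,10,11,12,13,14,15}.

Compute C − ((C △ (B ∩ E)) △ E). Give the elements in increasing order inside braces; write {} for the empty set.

B ∩ E = {1,7,8,9,10,11,13,14,15}
C △ (B ∩ E) = {2,4,5,7,10,12,13,14}
(C △ (B ∩ E)) △ E = {1,2,6,8,9,11,15}
C − ((C △ (B ∩ E)) △ E) = {4,5,12}

{4,5,12}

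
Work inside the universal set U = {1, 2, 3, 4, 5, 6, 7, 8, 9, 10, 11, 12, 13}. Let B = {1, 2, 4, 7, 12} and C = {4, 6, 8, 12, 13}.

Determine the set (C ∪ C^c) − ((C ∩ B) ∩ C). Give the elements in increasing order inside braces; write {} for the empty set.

{1, 2, 3, 5, 6, 7, 8, 9, 10, 11, 13}

C^c = {1, 2, 3, 5, 7, 9, 10, 11}
C ∪ C^c = {1, 2, 3, 4, 5, 6, 7, 8, 9, 10, 11, 12, 13}
C ∩ B = {4, 12}
(C ∩ B) ∩ C = {4, 12}
(C ∪ C^c) − ((C ∩ B) ∩ C) = {1, 2, 3, 5, 6, 7, 8, 9, 10, 11, 13}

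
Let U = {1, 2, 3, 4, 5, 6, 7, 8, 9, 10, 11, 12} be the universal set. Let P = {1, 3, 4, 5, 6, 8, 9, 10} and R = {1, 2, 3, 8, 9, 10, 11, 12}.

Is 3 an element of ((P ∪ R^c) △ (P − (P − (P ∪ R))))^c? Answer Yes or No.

Yes

3 ∈ R, so 3 ∉ R^c
3 ∈ P and 3 ∉ R^c, so 3 ∈ P ∪ R^c
3 ∈ P and 3 ∈ R, so 3 ∈ P ∪ R
3 ∈ P and 3 ∈ (P ∪ R), so 3 ∉ P − (P ∪ R)
3 ∈ P and 3 ∉ (P − (P ∪ R)), so 3 ∈ P − (P − (P ∪ R))
3 ∈ (P ∪ R^c) and 3 ∈ (P − (P − (P ∪ R))), so 3 ∉ (P ∪ R^c) △ (P − (P − (P ∪ R)))
3 ∈ ((P ∪ R^c) △ (P − (P − (P ∪ R))))^c since 3 ∉ ((P ∪ R^c) △ (P − (P − (P ∪ R))))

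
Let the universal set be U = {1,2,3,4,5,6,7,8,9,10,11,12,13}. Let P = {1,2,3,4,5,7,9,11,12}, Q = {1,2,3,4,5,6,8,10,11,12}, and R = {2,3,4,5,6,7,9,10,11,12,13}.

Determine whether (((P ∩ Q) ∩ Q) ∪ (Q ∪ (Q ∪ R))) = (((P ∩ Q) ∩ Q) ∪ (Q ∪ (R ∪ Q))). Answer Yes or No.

Yes

P ∩ Q = {1,2,3,4,5,11,12}
(P ∩ Q) ∩ Q = {1,2,3,4,5,11,12}
Q ∪ R = {1,2,3,4,5,6,7,8,9,10,11,12,13}
Q ∪ (Q ∪ R) = {1,2,3,4,5,6,7,8,9,10,11,12,13}
((P ∩ Q) ∩ Q) ∪ (Q ∪ (Q ∪ R)) = {1,2,3,4,5,6,7,8,9,10,11,12,13}
R ∪ Q = {1,2,3,4,5,6,7,8,9,10,11,12,13}
Q ∪ (R ∪ Q) = {1,2,3,4,5,6,7,8,9,10,11,12,13}
((P ∩ Q) ∩ Q) ∪ (Q ∪ (R ∪ Q)) = {1,2,3,4,5,6,7,8,9,10,11,12,13}
Both equal {1,2,3,4,5,6,7,8,9,10,11,12,13}, so ((P ∩ Q) ∩ Q) ∪ (Q ∪ (Q ∪ R)) = ((P ∩ Q) ∩ Q) ∪ (Q ∪ (R ∪ Q)).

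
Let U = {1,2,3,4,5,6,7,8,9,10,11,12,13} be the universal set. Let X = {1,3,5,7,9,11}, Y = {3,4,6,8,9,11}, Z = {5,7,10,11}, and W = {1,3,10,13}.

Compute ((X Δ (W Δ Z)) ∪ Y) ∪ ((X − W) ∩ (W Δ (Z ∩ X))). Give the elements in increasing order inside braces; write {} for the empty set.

W Δ Z = {1,3,5,7,11,13}
X Δ (W Δ Z) = {9,13}
(X Δ (W Δ Z)) ∪ Y = {3,4,6,8,9,11,13}
X − W = {5,7,9,11}
Z ∩ X = {5,7,11}
W Δ (Z ∩ X) = {1,3,5,7,10,11,13}
(X − W) ∩ (W Δ (Z ∩ X)) = {5,7,11}
((X Δ (W Δ Z)) ∪ Y) ∪ ((X − W) ∩ (W Δ (Z ∩ X))) = {3,4,5,6,7,8,9,11,13}

{3,4,5,6,7,8,9,11,13}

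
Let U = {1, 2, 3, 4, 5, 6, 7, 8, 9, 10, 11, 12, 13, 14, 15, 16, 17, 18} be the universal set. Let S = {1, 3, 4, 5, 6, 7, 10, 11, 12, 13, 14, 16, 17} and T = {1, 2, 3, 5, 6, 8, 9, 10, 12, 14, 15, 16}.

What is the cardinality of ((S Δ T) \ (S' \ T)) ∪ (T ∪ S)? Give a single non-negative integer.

S Δ T = {2, 4, 7, 8, 9, 11, 13, 15, 17}
S' = {2, 8, 9, 15, 18}
S' \ T = {18}
(S Δ T) \ (S' \ T) = {2, 4, 7, 8, 9, 11, 13, 15, 17}
T ∪ S = {1, 2, 3, 4, 5, 6, 7, 8, 9, 10, 11, 12, 13, 14, 15, 16, 17}
((S Δ T) \ (S' \ T)) ∪ (T ∪ S) = {1, 2, 3, 4, 5, 6, 7, 8, 9, 10, 11, 12, 13, 14, 15, 16, 17}
|((S Δ T) \ (S' \ T)) ∪ (T ∪ S)| = 17

17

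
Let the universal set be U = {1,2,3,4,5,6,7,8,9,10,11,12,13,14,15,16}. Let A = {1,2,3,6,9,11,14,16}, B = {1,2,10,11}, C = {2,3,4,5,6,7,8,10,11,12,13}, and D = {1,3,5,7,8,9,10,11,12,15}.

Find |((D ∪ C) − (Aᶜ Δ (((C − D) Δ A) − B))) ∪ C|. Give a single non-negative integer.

12

D ∪ C = {1,2,3,4,5,6,7,8,9,10,11,12,13,15}
Aᶜ = {4,5,7,8,10,12,13,15}
C − D = {2,4,6,13}
(C − D) Δ A = {1,3,4,9,11,13,14,16}
((C − D) Δ A) − B = {3,4,9,13,14,16}
Aᶜ Δ (((C − D) Δ A) − B) = {3,5,7,8,9,10,12,14,15,16}
(D ∪ C) − (Aᶜ Δ (((C − D) Δ A) − B)) = {1,2,4,6,11,13}
((D ∪ C) − (Aᶜ Δ (((C − D) Δ A) − B))) ∪ C = {1,2,3,4,5,6,7,8,10,11,12,13}
|((D ∪ C) − (Aᶜ Δ (((C − D) Δ A) − B))) ∪ C| = 12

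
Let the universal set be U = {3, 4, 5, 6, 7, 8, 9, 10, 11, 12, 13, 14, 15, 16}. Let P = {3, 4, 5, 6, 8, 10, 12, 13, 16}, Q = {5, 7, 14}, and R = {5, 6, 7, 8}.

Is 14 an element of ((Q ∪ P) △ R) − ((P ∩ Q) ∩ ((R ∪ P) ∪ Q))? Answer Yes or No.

14 ∈ Q and 14 ∉ P, so 14 ∈ Q ∪ P
14 ∈ (Q ∪ P) and 14 ∉ R, so 14 ∈ (Q ∪ P) △ R
14 ∉ P and 14 ∈ Q, so 14 ∉ P ∩ Q
14 ∉ R and 14 ∉ P, so 14 ∉ R ∪ P
14 ∉ (R ∪ P) and 14 ∈ Q, so 14 ∈ (R ∪ P) ∪ Q
14 ∉ (P ∩ Q) and 14 ∈ ((R ∪ P) ∪ Q), so 14 ∉ (P ∩ Q) ∩ ((R ∪ P) ∪ Q)
14 ∈ ((Q ∪ P) △ R) and 14 ∉ ((P ∩ Q) ∩ ((R ∪ P) ∪ Q)), so 14 ∈ ((Q ∪ P) △ R) − ((P ∩ Q) ∩ ((R ∪ P) ∪ Q))

Yes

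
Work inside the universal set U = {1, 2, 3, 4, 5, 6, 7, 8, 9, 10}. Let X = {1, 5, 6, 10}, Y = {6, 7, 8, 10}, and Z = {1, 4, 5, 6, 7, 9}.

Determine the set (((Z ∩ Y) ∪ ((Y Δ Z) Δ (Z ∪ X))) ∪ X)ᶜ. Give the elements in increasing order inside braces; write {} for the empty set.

Z ∩ Y = {6, 7}
Y Δ Z = {1, 4, 5, 8, 9, 10}
Z ∪ X = {1, 4, 5, 6, 7, 9, 10}
(Y Δ Z) Δ (Z ∪ X) = {6, 7, 8}
(Z ∩ Y) ∪ ((Y Δ Z) Δ (Z ∪ X)) = {6, 7, 8}
((Z ∩ Y) ∪ ((Y Δ Z) Δ (Z ∪ X))) ∪ X = {1, 5, 6, 7, 8, 10}
(((Z ∩ Y) ∪ ((Y Δ Z) Δ (Z ∪ X))) ∪ X)ᶜ = {2, 3, 4, 9}

{2, 3, 4, 9}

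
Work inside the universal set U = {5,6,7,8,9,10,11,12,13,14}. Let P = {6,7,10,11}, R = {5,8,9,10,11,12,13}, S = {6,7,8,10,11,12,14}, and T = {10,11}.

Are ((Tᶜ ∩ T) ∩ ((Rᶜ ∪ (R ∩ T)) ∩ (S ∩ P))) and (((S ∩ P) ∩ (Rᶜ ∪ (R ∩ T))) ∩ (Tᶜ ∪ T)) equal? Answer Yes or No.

Tᶜ = {5,6,7,8,9,12,13,14}
Tᶜ ∩ T = {}
Rᶜ = {6,7,14}
R ∩ T = {10,11}
Rᶜ ∪ (R ∩ T) = {6,7,10,11,14}
S ∩ P = {6,7,10,11}
(Rᶜ ∪ (R ∩ T)) ∩ (S ∩ P) = {6,7,10,11}
(Tᶜ ∩ T) ∩ ((Rᶜ ∪ (R ∩ T)) ∩ (S ∩ P)) = {}
(S ∩ P) ∩ (Rᶜ ∪ (R ∩ T)) = {6,7,10,11}
Tᶜ ∪ T = {5,6,7,8,9,10,11,12,13,14}
((S ∩ P) ∩ (Rᶜ ∪ (R ∩ T))) ∩ (Tᶜ ∪ T) = {6,7,10,11}
6 ∈ ((S ∩ P) ∩ (Rᶜ ∪ (R ∩ T))) ∩ (Tᶜ ∪ T) but 6 ∉ (Tᶜ ∩ T) ∩ ((Rᶜ ∪ (R ∩ T)) ∩ (S ∩ P)), so they differ.

No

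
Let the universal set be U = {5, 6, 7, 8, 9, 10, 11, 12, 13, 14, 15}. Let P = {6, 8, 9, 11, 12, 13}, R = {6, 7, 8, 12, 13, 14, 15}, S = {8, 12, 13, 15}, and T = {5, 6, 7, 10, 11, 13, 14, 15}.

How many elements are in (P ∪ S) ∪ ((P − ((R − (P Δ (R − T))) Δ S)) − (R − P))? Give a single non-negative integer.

P ∪ S = {6, 8, 9, 11, 12, 13, 15}
R − T = {8, 12}
P Δ (R − T) = {6, 9, 11, 13}
R − (P Δ (R − T)) = {7, 8, 12, 14, 15}
(R − (P Δ (R − T))) Δ S = {7, 13, 14}
P − ((R − (P Δ (R − T))) Δ S) = {6, 8, 9, 11, 12}
R − P = {7, 14, 15}
(P − ((R − (P Δ (R − T))) Δ S)) − (R − P) = {6, 8, 9, 11, 12}
(P ∪ S) ∪ ((P − ((R − (P Δ (R − T))) Δ S)) − (R − P)) = {6, 8, 9, 11, 12, 13, 15}
|(P ∪ S) ∪ ((P − ((R − (P Δ (R − T))) Δ S)) − (R − P))| = 7

7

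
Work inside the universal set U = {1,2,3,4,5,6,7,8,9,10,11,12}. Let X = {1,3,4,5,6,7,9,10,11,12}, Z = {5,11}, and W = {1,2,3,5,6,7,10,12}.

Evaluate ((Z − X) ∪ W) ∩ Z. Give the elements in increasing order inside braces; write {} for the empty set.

{5}

Z − X = {}
(Z − X) ∪ W = {1,2,3,5,6,7,10,12}
((Z − X) ∪ W) ∩ Z = {5}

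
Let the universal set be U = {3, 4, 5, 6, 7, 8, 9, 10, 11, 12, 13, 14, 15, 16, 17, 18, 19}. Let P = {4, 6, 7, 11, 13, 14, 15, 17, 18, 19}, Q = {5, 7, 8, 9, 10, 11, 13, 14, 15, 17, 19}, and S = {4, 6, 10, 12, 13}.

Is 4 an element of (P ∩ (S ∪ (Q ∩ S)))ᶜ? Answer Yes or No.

No

4 ∉ Q and 4 ∈ S, so 4 ∉ Q ∩ S
4 ∈ S and 4 ∉ (Q ∩ S), so 4 ∈ S ∪ (Q ∩ S)
4 ∈ P and 4 ∈ (S ∪ (Q ∩ S)), so 4 ∈ P ∩ (S ∪ (Q ∩ S))
4 ∉ (P ∩ (S ∪ (Q ∩ S)))ᶜ since 4 ∈ (P ∩ (S ∪ (Q ∩ S)))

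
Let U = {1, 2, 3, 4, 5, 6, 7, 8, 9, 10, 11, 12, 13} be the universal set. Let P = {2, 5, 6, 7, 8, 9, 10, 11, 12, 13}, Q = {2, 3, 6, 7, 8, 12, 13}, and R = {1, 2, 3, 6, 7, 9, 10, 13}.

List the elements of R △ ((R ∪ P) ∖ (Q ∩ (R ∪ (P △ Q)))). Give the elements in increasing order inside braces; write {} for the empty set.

{2, 3, 5, 6, 7, 8, 11, 12, 13}

R ∪ P = {1, 2, 3, 5, 6, 7, 8, 9, 10, 11, 12, 13}
P △ Q = {3, 5, 9, 10, 11}
R ∪ (P △ Q) = {1, 2, 3, 5, 6, 7, 9, 10, 11, 13}
Q ∩ (R ∪ (P △ Q)) = {2, 3, 6, 7, 13}
(R ∪ P) ∖ (Q ∩ (R ∪ (P △ Q))) = {1, 5, 8, 9, 10, 11, 12}
R △ ((R ∪ P) ∖ (Q ∩ (R ∪ (P △ Q)))) = {2, 3, 5, 6, 7, 8, 11, 12, 13}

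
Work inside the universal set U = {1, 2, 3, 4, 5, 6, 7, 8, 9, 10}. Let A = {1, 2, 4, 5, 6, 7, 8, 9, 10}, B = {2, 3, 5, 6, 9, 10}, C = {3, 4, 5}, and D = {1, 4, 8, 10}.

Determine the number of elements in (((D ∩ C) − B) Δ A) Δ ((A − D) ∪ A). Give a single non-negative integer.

1

D ∩ C = {4}
(D ∩ C) − B = {4}
((D ∩ C) − B) Δ A = {1, 2, 5, 6, 7, 8, 9, 10}
A − D = {2, 5, 6, 7, 9}
(A − D) ∪ A = {1, 2, 4, 5, 6, 7, 8, 9, 10}
(((D ∩ C) − B) Δ A) Δ ((A − D) ∪ A) = {4}
|(((D ∩ C) − B) Δ A) Δ ((A − D) ∪ A)| = 1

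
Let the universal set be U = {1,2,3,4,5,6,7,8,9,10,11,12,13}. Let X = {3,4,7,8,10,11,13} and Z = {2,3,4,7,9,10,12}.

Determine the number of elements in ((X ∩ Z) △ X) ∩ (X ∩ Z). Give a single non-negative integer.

0

X ∩ Z = {3,4,7,10}
(X ∩ Z) △ X = {8,11,13}
((X ∩ Z) △ X) ∩ (X ∩ Z) = {}
|((X ∩ Z) △ X) ∩ (X ∩ Z)| = 0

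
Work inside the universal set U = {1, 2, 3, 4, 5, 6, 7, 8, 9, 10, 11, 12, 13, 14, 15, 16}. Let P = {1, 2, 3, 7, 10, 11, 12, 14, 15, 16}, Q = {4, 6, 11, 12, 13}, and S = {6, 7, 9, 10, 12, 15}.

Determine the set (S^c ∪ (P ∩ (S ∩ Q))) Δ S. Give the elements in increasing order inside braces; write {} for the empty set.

S^c = {1, 2, 3, 4, 5, 8, 11, 13, 14, 16}
S ∩ Q = {6, 12}
P ∩ (S ∩ Q) = {12}
S^c ∪ (P ∩ (S ∩ Q)) = {1, 2, 3, 4, 5, 8, 11, 12, 13, 14, 16}
(S^c ∪ (P ∩ (S ∩ Q))) Δ S = {1, 2, 3, 4, 5, 6, 7, 8, 9, 10, 11, 13, 14, 15, 16}

{1, 2, 3, 4, 5, 6, 7, 8, 9, 10, 11, 13, 14, 15, 16}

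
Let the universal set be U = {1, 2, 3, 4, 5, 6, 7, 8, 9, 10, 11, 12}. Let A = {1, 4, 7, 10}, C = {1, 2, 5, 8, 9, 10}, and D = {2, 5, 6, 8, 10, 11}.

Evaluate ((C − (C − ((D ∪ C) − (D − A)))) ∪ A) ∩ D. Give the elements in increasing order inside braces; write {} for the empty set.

{10}

D ∪ C = {1, 2, 5, 6, 8, 9, 10, 11}
D − A = {2, 5, 6, 8, 11}
(D ∪ C) − (D − A) = {1, 9, 10}
C − ((D ∪ C) − (D − A)) = {2, 5, 8}
C − (C − ((D ∪ C) − (D − A))) = {1, 9, 10}
(C − (C − ((D ∪ C) − (D − A)))) ∪ A = {1, 4, 7, 9, 10}
((C − (C − ((D ∪ C) − (D − A)))) ∪ A) ∩ D = {10}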